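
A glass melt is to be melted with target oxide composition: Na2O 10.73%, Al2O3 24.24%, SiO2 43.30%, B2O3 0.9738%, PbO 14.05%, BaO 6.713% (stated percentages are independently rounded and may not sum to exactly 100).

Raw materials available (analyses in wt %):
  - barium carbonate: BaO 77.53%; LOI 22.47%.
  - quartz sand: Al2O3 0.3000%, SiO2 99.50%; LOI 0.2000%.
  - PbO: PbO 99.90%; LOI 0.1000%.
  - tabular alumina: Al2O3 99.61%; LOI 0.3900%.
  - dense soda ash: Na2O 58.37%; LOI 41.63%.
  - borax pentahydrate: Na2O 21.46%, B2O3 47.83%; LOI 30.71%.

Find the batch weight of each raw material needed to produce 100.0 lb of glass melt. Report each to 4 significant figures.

Rounding to four significant figures applies to each working value as displayed; full float precision is maintained at all times. Every reported number takes exactly one rounding; all derived quantities (glass mass, the yield, the totals, six oxide percentages, LOI) are recomputed using the weight values on 100.0 lb of glass in full float precision as quoted within either problem or answer.
Oxide-by-oxide targets in 100.0 lb glass melt:
  Na2O: 10.73% × 100.0 = 10.73 lb
  Al2O3: 24.24% × 100.0 = 24.24 lb
  SiO2: 43.30% × 100.0 = 43.30 lb
  B2O3: 0.9738% × 100.0 = 0.9738 lb
  PbO: 14.05% × 100.0 = 14.05 lb
  BaO: 6.713% × 100.0 = 6.713 lb
Per-oxide balance check with the batch weights as given, against the basis in use (sum by sum, the targets are met given rounding of the digits):
  Na2O: 17.63·0.5837 + 2.036·0.2146 = 10.73 lb (target 10.73 lb)
  Al2O3: 43.52·0.003000 + 24.20·0.9961 = 24.24 lb (target 24.24 lb)
  SiO2: 43.52·0.9950 = 43.30 lb (target 43.30 lb)
  B2O3: 2.036·0.4783 = 0.9738 lb (target 0.9738 lb)
  PbO: 14.06·0.9990 = 14.05 lb (target 14.05 lb)
  BaO: 8.659·0.7753 = 6.713 lb (target 6.713 lb)
Glass-mass closure: total charge less LOI = 100.0 lb (targets for the oxides total 100.0 lb; the stated basis being 100.0 lb — gaps are rounding artifacts).
Total batch = Σ batch = 110.1 lb; Σ batch·LOI gives LOI loss = 10.11 lb; yield, glass over the total, = 90.82%.

Batch per 100.0 lb glass melt:
  barium carbonate: 8.659 lb
  quartz sand: 43.52 lb
  PbO: 14.06 lb
  tabular alumina: 24.20 lb
  dense soda ash: 17.63 lb
  borax pentahydrate: 2.036 lb
Total batch = 110.1 lb; LOI loss = 10.11 lb; yield = 90.82%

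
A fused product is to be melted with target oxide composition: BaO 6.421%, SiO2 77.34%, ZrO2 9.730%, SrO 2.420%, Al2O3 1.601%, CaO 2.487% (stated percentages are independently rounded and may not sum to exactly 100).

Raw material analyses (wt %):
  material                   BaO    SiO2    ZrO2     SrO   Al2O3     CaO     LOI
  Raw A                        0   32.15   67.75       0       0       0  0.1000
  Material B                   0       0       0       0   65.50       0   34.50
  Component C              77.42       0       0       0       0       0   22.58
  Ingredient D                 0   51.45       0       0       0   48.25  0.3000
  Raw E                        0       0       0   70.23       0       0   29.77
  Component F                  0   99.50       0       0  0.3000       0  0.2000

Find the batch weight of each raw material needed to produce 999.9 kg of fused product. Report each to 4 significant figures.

In-progress results are shown rounded off to 4 significant figures within the worked lines; all internal work holds exact precision from first step to last; every reported figure takes a single rounding; derived quantities, including six oxide percentages, LOI, yield, totals, glass mass, are rebuilt using the weight values for 999.9 kg of glass at full float precision, as given in the problem or the answer.
Target oxide masses per 999.9 kg fused product:
  BaO: 6.421% × 999.9 = 64.20 kg
  SiO2: 77.34% × 999.9 = 773.3 kg
  ZrO2: 9.730% × 999.9 = 97.29 kg
  SrO: 2.420% × 999.9 = 24.20 kg
  Al2O3: 1.601% × 999.9 = 16.01 kg
  CaO: 2.487% × 999.9 = 24.87 kg
A balance pass over the oxides, working from each reported weight, on the stated basis (target by target, the sums agree given rounding of the digits):
  BaO: 82.93·0.7742 = 64.20 kg (target 64.20 kg)
  SiO2: 143.6·0.3215 + 51.54·0.5145 + 704.2·0.9950 = 773.4 kg (target 773.3 kg)
  ZrO2: 143.6·0.6775 = 97.29 kg (target 97.29 kg)
  SrO: 34.45·0.7023 = 24.19 kg (target 24.20 kg)
  Al2O3: 21.22·0.6550 + 704.2·0.003000 = 16.01 kg (target 16.01 kg)
  CaO: 51.54·0.4825 = 24.87 kg (target 24.87 kg)
Consistency of the glass mass: batch total minus LOI = 999.9 kg (the targets, summed, come to 999.9 kg; stated basis 999.9 kg — differing by rounding only).
Whole-batch sum: Σ batch = 1038 kg; ignition loss, Σ(batch × LOI) = 38.01 kg; as yield: glass ÷ batch → 96.34%.

Batch per 999.9 kg fused product:
  Raw A: 143.6 kg
  Material B: 21.22 kg
  Component C: 82.93 kg
  Ingredient D: 51.54 kg
  Raw E: 34.45 kg
  Component F: 704.2 kg
Total batch = 1038 kg; LOI loss = 38.01 kg; yield = 96.34%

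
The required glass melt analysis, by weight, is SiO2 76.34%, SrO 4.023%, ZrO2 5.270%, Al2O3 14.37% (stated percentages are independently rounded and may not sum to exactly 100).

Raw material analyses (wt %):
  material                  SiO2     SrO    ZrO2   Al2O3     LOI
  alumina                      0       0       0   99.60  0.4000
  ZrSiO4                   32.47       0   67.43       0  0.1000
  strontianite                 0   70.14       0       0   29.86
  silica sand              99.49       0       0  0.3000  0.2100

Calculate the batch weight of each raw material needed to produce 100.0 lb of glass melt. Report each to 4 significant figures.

Batch per 100.0 lb glass melt:
  alumina: 14.20 lb
  ZrSiO4: 7.816 lb
  strontianite: 5.736 lb
  silica sand: 74.18 lb
Total batch = 101.9 lb; LOI loss = 1.933 lb; yield = 98.10%

All arithmetic holds exact precision end to end; mid-chain values are displayed rounded to four significant digits between the steps. A single rounding produces each reported value; derived quantities (net glass mass, four oxide percentages, totals, ignition loss, yield) are computed starting from the weights on 100.0 lb of glass at full float precision, precisely as stated by either problem or answer.
Per-oxide target masses for 100.0 lb glass melt:
  SiO2: 76.34% × 100.0 = 76.34 lb
  SrO: 4.023% × 100.0 = 4.023 lb
  ZrO2: 5.270% × 100.0 = 5.270 lb
  Al2O3: 14.37% × 100.0 = 14.37 lb
Per-oxide balance check given the weights on record, at the basis given (delivered sums recover each target net of answer rounding effects):
  SiO2: 7.816·0.3247 + 74.18·0.9949 = 76.34 lb (target 76.34 lb)
  SrO: 5.736·0.7014 = 4.023 lb (target 4.023 lb)
  ZrO2: 7.816·0.6743 = 5.270 lb (target 5.270 lb)
  Al2O3: 14.20·0.9960 + 74.18·0.003000 = 14.37 lb (target 14.37 lb)
Glass-mass sanity pass: net batch after ignition = 100.0 lb (oxide target masses add up to 100.0 lb; basis as stated: 100.0 lb — differing by rounding only).
Whole-batch sum: Σ batch = 101.9 lb; the LOI term Σ batch·LOI equals 1.933 lb; yield, glass over the total, = 98.10%.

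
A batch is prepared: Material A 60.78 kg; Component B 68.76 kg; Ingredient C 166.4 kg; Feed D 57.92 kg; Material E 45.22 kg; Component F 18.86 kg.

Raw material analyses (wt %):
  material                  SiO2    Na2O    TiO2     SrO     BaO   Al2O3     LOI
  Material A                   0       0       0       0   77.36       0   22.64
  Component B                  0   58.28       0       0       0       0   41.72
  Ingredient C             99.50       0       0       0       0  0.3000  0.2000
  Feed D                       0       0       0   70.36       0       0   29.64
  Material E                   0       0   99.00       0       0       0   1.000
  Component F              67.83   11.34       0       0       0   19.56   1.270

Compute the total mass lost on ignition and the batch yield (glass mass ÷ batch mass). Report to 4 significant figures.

LOI loss = 60.64 kg; glass = 357.3 kg; yield = 85.49%

Mid-chain values are printed, rounded to 4 significant figures, alongside each step — the working math carries full float precision end to end. Exactly one rounding goes into each reported result. All derived quantities, including the six compositions, net glass mass, totals, LOI, yield, are re-derived from the weighed amounts per 357.3 kg of glass in full float precision as quoted within problem or answer.
Loss on ignition, line by line:
  Material A: 60.78 × 0.2264 = 13.76 kg
  Component B: 68.76 × 0.4172 = 28.69 kg
  Ingredient C: 166.4 × 0.002000 = 0.3328 kg
  Feed D: 57.92 × 0.2964 = 17.17 kg
  Material E: 45.22 × 0.01000 = 0.4522 kg
  Component F: 18.86 × 0.01270 = 0.2395 kg
Total LOI = 60.64 kg
Glass = batch − LOI = 417.9 − 60.64 = 357.3 kg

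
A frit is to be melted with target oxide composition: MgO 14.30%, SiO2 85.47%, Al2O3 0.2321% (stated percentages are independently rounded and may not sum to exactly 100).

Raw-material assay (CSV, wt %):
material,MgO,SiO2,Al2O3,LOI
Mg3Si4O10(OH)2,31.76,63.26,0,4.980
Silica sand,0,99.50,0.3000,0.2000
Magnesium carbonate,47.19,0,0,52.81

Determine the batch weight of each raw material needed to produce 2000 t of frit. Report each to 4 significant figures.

The working math runs at full float precision at each step. Working values are shown with 4-significant-digit rounding as written. Every reported number receives exactly one rounding. All derived quantities (the yield, net glass mass, three oxide percentages, the totals, ignition loss) are carried starting from the weights per 2000 t of glass at exact precision, as written in question or answer.
Target oxide masses per 2000 t frit:
  MgO: 14.30% × 2000 = 286.0 t
  SiO2: 85.47% × 2000 = 1709 t
  Al2O3: 0.2321% × 2000 = 4.642 t
Balance tally, oxide-wise, given the weights on record, under the basis named above (oxide sums agree with the targets within answer rounding):
  MgO: 268.4·0.3176 + 425.4·0.4719 = 286.0 t (target 286.0 t)
  SiO2: 268.4·0.6326 + 1547·0.9950 = 1709 t (target 1709 t)
  Al2O3: 1547·0.003000 = 4.641 t (target 4.642 t)
Glass mass check: total charge less LOI = 2000 t (the Σ of target masses is 2000 t; basis as stated: 2000 t — a pure rounding effect).
Total batch = Σ batch = 2241 t; LOI loss = Σ batch·LOI = 241.1 t; yield = glass ÷ total batch = 89.24%.

Batch per 2000 t frit:
  Mg3Si4O10(OH)2: 268.4 t
  Silica sand: 1547 t
  Magnesium carbonate: 425.4 t
Total batch = 2241 t; LOI loss = 241.1 t; yield = 89.24%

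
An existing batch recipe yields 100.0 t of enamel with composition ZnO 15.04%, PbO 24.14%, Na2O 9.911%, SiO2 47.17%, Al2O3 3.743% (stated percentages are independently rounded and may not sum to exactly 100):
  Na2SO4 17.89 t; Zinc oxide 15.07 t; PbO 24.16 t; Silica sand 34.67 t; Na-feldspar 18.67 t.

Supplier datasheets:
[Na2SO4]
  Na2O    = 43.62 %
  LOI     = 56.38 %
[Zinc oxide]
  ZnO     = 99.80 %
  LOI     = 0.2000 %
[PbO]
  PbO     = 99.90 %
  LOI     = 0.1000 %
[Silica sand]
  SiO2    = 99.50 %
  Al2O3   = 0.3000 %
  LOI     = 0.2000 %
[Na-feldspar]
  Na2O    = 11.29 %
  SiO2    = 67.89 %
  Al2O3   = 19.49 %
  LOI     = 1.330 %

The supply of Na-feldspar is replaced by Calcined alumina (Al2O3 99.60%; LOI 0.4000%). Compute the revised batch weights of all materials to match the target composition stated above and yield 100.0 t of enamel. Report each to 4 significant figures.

Each numeric step maintains full precision at every stage; mid-chain values are shown (rounded to 4 significant digits) alongside each step — exactly one rounding is applied to each reported figure — derived quantities are recomputed in full precision (the yield, the totals, LOI, the five compositions, net glass mass) from the weighed amounts at 100.0 t of glass, exactly as shown in either problem or answer.
The oxide mass targets at 100.0 t enamel:
  ZnO: 15.04% × 100.0 = 15.04 t
  PbO: 24.14% × 100.0 = 24.14 t
  Na2O: 9.911% × 100.0 = 9.911 t
  SiO2: 47.17% × 100.0 = 47.17 t
  Al2O3: 3.743% × 100.0 = 3.743 t
Verifying the oxide balance per the reported batch figures, at the basis given (oxide sums agree with the targets within answer rounding):
  ZnO: 15.07·0.9980 = 15.04 t (target 15.04 t)
  PbO: 24.16·0.9990 = 24.14 t (target 24.14 t)
  Na2O: 22.72·0.4362 = 9.910 t (target 9.911 t)
  SiO2: 47.41·0.9950 = 47.17 t (target 47.17 t)
  Al2O3: 47.41·0.003000 + 3.615·0.9960 = 3.743 t (target 3.743 t)
Glass-mass bookkeeping: whole batch net of LOI = 100.0 t (summing oxide targets gives 100.0 t; stated basis 100.0 t — any gap is answer rounding).
Batch grand total — Σ batch = 113.0 t; LOI removed, Σ of batch·LOI: 12.97 t; the yield ratio, glass ÷ batch: 88.52%.

Revised batch per 100.0 t enamel:
  Na2SO4: 22.72 t
  Zinc oxide: 15.07 t
  PbO: 24.16 t
  Silica sand: 47.41 t
  Calcined alumina: 3.615 t
Total batch = 113.0 t; LOI loss = 12.97 t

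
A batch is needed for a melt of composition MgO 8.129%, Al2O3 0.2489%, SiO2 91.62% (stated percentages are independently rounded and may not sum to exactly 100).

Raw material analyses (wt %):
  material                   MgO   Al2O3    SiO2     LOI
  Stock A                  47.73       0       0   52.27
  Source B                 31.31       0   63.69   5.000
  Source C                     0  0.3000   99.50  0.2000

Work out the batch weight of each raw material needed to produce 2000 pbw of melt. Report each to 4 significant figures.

Batch per 2000 pbw melt:
  Stock A: 153.8 pbw
  Source B: 284.8 pbw
  Source C: 1659 pbw
Total batch = 2098 pbw; LOI loss = 97.95 pbw; yield = 95.33%

All internal work holds exact precision in all steps; working values are displayed rounded to 4 significant digits across the worked steps; a single rounding finalizes each reported result; derived quantities, which include the yield, net glass mass, ignition loss, totals, the three compositions, are computed at full float precision, as written in the question or the answer, from the weighed amounts per 2000 pbw of glass.
Oxide-by-oxide targets in 2000 pbw melt:
  MgO: 8.129% × 2000 = 162.6 pbw
  Al2O3: 0.2489% × 2000 = 4.978 pbw
  SiO2: 91.62% × 2000 = 1832 pbw
Checking each oxide sum per the reported batch figures, versus the basis set out (sums match the target masses given rounding of the digits):
  MgO: 153.8·0.4773 + 284.8·0.3131 = 162.6 pbw (target 162.6 pbw)
  Al2O3: 1659·0.003000 = 4.977 pbw (target 4.978 pbw)
  SiO2: 284.8·0.6369 + 1659·0.9950 = 1832 pbw (target 1832 pbw)
Glass-mass sanity pass: total batch − LOI = 2000 pbw (oxide target masses add up to 2000 pbw; with the basis standing at 2000 pbw — rounding explains the deltas).
Total batch = Σ batch = 2098 pbw; loss to ignition Σ batch·LOI = 97.95 pbw; glass ÷ batch gives a yield of 95.33%.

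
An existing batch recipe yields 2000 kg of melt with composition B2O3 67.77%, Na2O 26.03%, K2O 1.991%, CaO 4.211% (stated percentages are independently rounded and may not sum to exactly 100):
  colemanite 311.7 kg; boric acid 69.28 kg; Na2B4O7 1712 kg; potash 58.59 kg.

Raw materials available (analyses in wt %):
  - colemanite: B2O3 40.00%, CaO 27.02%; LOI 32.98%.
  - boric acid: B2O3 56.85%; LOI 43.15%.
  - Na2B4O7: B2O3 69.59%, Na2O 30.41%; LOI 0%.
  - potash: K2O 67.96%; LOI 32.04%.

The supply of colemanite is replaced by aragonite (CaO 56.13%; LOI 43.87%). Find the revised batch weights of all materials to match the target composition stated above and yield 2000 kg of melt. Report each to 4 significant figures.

Intermediates are displayed, rounded to 4 significant figures, as written; full precision is kept at each step; exactly one rounding is applied to every reported value — derived quantities are re-derived in full float precision (glass mass, yield, the four compositions, LOI, the totals) using the weight values at 2000 kg of glass, as given in the problem or the answer.
Target oxide masses per 2000 kg melt:
  B2O3: 67.77% × 2000 = 1355 kg
  Na2O: 26.03% × 2000 = 520.6 kg
  K2O: 1.991% × 2000 = 39.82 kg
  CaO: 4.211% × 2000 = 84.22 kg
Oxide-by-oxide audit given the weights on record, relative to the basis at hand (every target is met by its sum exact up to rounding of places):
  B2O3: 288.6·0.5685 + 1712·0.6959 = 1355 kg (target 1355 kg)
  Na2O: 1712·0.3041 = 520.6 kg (target 520.6 kg)
  K2O: 58.59·0.6796 = 39.82 kg (target 39.82 kg)
  CaO: 150.0·0.5613 = 84.20 kg (target 84.22 kg)
Mass balance on the glass: batch Σ − ignition loss = 2000 kg (summing oxide targets gives 2000 kg; with the basis standing at 2000 kg — rounding explains the deltas).
Batch grand total — Σ batch = 2209 kg; ignition loss, Σ(batch × LOI) = 209.1 kg; yield = glass ÷ total batch = 90.53%.

Revised batch per 2000 kg melt:
  aragonite: 150.0 kg
  boric acid: 288.6 kg
  Na2B4O7: 1712 kg
  potash: 58.59 kg
Total batch = 2209 kg; LOI loss = 209.1 kg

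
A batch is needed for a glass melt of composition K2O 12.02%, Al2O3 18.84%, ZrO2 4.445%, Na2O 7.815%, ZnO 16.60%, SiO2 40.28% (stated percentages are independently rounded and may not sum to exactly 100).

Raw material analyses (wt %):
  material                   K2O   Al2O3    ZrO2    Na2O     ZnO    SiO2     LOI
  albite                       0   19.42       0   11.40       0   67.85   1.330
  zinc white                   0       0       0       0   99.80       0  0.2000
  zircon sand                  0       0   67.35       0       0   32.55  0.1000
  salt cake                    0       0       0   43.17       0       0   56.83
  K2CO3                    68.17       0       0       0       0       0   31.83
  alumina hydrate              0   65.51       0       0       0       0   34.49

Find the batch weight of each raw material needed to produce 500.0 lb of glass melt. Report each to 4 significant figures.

Each numeric step carries full precision throughout — intermediates are displayed rounded to four significant figures at each printed step. Exactly one rounding is applied to every reported number. The derived quantities are carried from the weighed amounts on 500.0 lb of glass in full precision (the yield, net glass mass, totals, the six compositions, LOI) exactly as shown in the problem or the answer.
Per-oxide target masses for 500.0 lb glass melt:
  K2O: 12.02% × 500.0 = 60.10 lb
  Al2O3: 18.84% × 500.0 = 94.20 lb
  ZrO2: 4.445% × 500.0 = 22.22 lb
  Na2O: 7.815% × 500.0 = 39.08 lb
  ZnO: 16.60% × 500.0 = 83.00 lb
  SiO2: 40.28% × 500.0 = 201.4 lb
Checking each oxide sum with the batch weights as given, for the quoted basis mass (oxide sums agree with the targets given rounding of the digits):
  K2O: 88.16·0.6817 = 60.10 lb (target 60.10 lb)
  Al2O3: 281.0·0.1942 + 60.49·0.6551 = 94.20 lb (target 94.20 lb)
  ZrO2: 33.00·0.6735 = 22.23 lb (target 22.22 lb)
  Na2O: 281.0·0.1140 + 16.31·0.4317 = 39.08 lb (target 39.08 lb)
  ZnO: 83.17·0.9980 = 83.00 lb (target 83.00 lb)
  SiO2: 281.0·0.6785 + 33.00·0.3255 = 201.4 lb (target 201.4 lb)
Auditing the glass mass value: Σ batch − LOI loss = 500.0 lb (summing oxide targets gives 500.0 lb; with the basis standing at 500.0 lb — differing by rounding only).
Adding the batch up: Σ batch = 562.1 lb; LOI removed, Σ of batch·LOI: 62.13 lb; yield: glass divided by total = 88.95%.

Batch per 500.0 lb glass melt:
  albite: 281.0 lb
  zinc white: 83.17 lb
  zircon sand: 33.00 lb
  salt cake: 16.31 lb
  K2CO3: 88.16 lb
  alumina hydrate: 60.49 lb
Total batch = 562.1 lb; LOI loss = 62.13 lb; yield = 88.95%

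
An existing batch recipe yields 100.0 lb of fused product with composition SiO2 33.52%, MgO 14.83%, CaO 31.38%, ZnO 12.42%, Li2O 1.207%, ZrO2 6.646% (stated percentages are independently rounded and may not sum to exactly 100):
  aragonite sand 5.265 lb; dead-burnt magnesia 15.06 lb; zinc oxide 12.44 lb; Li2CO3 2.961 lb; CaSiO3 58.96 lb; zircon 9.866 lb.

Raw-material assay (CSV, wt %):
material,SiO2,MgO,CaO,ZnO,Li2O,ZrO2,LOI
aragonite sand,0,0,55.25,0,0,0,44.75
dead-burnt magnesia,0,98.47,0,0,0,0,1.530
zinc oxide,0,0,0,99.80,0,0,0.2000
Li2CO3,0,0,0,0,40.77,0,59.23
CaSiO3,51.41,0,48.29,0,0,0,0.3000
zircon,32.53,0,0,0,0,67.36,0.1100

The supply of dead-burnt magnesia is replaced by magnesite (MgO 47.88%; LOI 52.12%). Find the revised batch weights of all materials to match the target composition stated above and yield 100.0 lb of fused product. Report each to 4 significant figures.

Working values are displayed rounded off to 4 significant figures on the page — full float precision is carried from start to finish; a single rounding produces each reported figure. The derived quantities are recomputed in full float precision (six oxide percentages, net glass mass, LOI, totals, the yield) using the weight values for 100.0 lb of glass, as they appear in either problem or answer.
Target masses of each oxide per 100.0 lb fused product:
  SiO2: 33.52% × 100.0 = 33.52 lb
  MgO: 14.83% × 100.0 = 14.83 lb
  CaO: 31.38% × 100.0 = 31.38 lb
  ZnO: 12.42% × 100.0 = 12.42 lb
  Li2O: 1.207% × 100.0 = 1.207 lb
  ZrO2: 6.646% × 100.0 = 6.646 lb
Verifying the oxide balance with the batch weights as given, against the basis in use (sum by sum, the targets are met net of answer rounding effects):
  SiO2: 58.96·0.5141 + 9.866·0.3253 = 33.52 lb (target 33.52 lb)
  MgO: 30.97·0.4788 = 14.83 lb (target 14.83 lb)
  CaO: 5.265·0.5525 + 58.96·0.4829 = 31.38 lb (target 31.38 lb)
  ZnO: 12.44·0.9980 = 12.42 lb (target 12.42 lb)
  Li2O: 2.961·0.4077 = 1.207 lb (target 1.207 lb)
  ZrO2: 9.866·0.6736 = 6.646 lb (target 6.646 lb)
Consistency of the glass mass: Σ batch − LOI loss = 100.0 lb (summing oxide targets gives 100.0 lb; basis as stated: 100.0 lb — any gap is answer rounding).
Adding the batch up: Σ batch = 120.5 lb; LOI loss = Σ batch·LOI = 20.46 lb; glass ÷ batch gives a yield of 83.01%.

Revised batch per 100.0 lb fused product:
  aragonite sand: 5.265 lb
  magnesite: 30.97 lb
  zinc oxide: 12.44 lb
  Li2CO3: 2.961 lb
  CaSiO3: 58.96 lb
  zircon: 9.866 lb
Total batch = 120.5 lb; LOI loss = 20.46 lb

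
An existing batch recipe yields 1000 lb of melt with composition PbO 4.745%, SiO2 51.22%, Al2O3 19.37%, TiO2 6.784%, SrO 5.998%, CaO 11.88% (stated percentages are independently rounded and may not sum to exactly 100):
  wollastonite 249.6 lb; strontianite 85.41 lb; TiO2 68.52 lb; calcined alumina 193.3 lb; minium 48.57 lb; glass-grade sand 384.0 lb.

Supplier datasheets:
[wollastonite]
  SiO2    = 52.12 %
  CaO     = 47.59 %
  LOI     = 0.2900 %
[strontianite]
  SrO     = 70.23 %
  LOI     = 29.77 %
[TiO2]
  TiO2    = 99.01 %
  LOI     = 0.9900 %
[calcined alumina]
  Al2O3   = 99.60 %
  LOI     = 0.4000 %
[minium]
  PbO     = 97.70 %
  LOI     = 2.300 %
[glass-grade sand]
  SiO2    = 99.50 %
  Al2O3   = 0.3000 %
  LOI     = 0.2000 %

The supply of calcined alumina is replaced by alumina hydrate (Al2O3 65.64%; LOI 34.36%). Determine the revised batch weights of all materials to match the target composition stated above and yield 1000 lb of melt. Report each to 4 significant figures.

The intermediate values are shown with 4-significant-figure rounding at each printed step. Exact precision is carried through every step; a single rounding produces every reported number; derived quantities, which include glass mass, the six compositions, the yield, totals, LOI, are recomputed at full float precision, exactly as printed in question or answer, from the batch weights per 1000 lb of glass.
Target masses of each oxide per 1000 lb melt:
  PbO: 4.745% × 1000 = 47.45 lb
  SiO2: 51.22% × 1000 = 512.2 lb
  Al2O3: 19.37% × 1000 = 193.7 lb
  TiO2: 6.784% × 1000 = 67.84 lb
  SrO: 5.998% × 1000 = 59.98 lb
  CaO: 11.88% × 1000 = 118.8 lb
A balance pass over the oxides, given the weights on record, at the basis given (every target is met by its sum modulo rounding of the values):
  PbO: 48.57·0.9770 = 47.45 lb (target 47.45 lb)
  SiO2: 249.6·0.5212 + 384.0·0.9950 = 512.2 lb (target 512.2 lb)
  Al2O3: 293.3·0.6564 + 384.0·0.003000 = 193.7 lb (target 193.7 lb)
  TiO2: 68.52·0.9901 = 67.84 lb (target 67.84 lb)
  SrO: 85.41·0.7023 = 59.98 lb (target 59.98 lb)
  CaO: 249.6·0.4759 = 118.8 lb (target 118.8 lb)
Glass mass check: net batch after ignition = 999.9 lb (summing oxide targets gives 1000 lb; the stated basis being 1000 lb — rounding explains the deltas).
Total batch = Σ batch = 1129 lb; ignition loss, Σ(batch × LOI) = 129.5 lb; as yield: glass ÷ batch → 88.53%.

Revised batch per 1000 lb melt:
  wollastonite: 249.6 lb
  strontianite: 85.41 lb
  TiO2: 68.52 lb
  alumina hydrate: 293.3 lb
  minium: 48.57 lb
  glass-grade sand: 384.0 lb
Total batch = 1129 lb; LOI loss = 129.5 lb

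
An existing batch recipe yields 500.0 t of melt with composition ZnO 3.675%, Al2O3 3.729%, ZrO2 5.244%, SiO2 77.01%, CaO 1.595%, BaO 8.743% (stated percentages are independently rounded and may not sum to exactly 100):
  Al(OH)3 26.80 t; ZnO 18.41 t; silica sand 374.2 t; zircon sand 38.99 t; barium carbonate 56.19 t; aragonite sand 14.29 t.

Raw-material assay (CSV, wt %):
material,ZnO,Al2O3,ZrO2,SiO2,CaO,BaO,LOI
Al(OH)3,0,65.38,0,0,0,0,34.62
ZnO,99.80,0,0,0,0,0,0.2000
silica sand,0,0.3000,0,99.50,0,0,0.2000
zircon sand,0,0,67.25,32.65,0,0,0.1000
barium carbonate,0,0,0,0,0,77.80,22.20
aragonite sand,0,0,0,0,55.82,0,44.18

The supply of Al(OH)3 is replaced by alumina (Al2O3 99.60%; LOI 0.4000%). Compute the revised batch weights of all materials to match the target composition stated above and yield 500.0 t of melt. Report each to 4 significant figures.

Revised batch per 500.0 t melt:
  alumina: 17.59 t
  ZnO: 18.41 t
  silica sand: 374.2 t
  zircon sand: 38.99 t
  barium carbonate: 56.19 t
  aragonite sand: 14.29 t
Total batch = 519.7 t; LOI loss = 19.68 t

Each numeric step keeps full precision through every step — intermediates appear, rounded to four significant digits, in the printout — each reported figure takes just one rounding — all derived quantities (totals, net glass mass, the yield, the six compositions, LOI) are computed at full float precision from the batch weights at 500.0 t of glass, exactly as shown in either problem or answer.
Per-oxide target masses for 500.0 t melt:
  ZnO: 3.675% × 500.0 = 18.38 t
  Al2O3: 3.729% × 500.0 = 18.64 t
  ZrO2: 5.244% × 500.0 = 26.22 t
  SiO2: 77.01% × 500.0 = 385.0 t
  CaO: 1.595% × 500.0 = 7.975 t
  BaO: 8.743% × 500.0 = 43.72 t
Mass-balance tally per oxide with the batch weights as given, for the quoted basis mass (target by target, the sums agree inside rounding margins):
  ZnO: 18.41·0.9980 = 18.37 t (target 18.38 t)
  Al2O3: 17.59·0.9960 + 374.2·0.003000 = 18.64 t (target 18.64 t)
  ZrO2: 38.99·0.6725 = 26.22 t (target 26.22 t)
  SiO2: 374.2·0.9950 + 38.99·0.3265 = 385.1 t (target 385.0 t)
  CaO: 14.29·0.5582 = 7.977 t (target 7.975 t)
  BaO: 56.19·0.7780 = 43.72 t (target 43.72 t)
Glass-mass bookkeeping: whole batch net of LOI = 500.0 t (summing oxide targets gives 500.0 t; stated basis 500.0 t — differing by rounding only).
Adding the batch up: Σ batch = 519.7 t; the LOI term Σ batch·LOI equals 19.68 t; yield = glass ÷ total batch = 96.21%.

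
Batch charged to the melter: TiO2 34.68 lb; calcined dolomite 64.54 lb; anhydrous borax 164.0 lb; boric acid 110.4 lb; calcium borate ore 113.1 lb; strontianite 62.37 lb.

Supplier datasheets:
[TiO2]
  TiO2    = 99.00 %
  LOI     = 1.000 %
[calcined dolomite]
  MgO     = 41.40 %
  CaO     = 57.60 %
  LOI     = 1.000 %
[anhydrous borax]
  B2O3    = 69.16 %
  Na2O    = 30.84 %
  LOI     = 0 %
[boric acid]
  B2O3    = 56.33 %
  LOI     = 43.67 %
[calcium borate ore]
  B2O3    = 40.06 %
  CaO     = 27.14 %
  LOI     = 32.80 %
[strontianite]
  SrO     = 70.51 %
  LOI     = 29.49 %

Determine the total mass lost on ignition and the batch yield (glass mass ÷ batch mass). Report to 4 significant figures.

All arithmetic holds full precision at every stage; in-progress results appear, with 4-significant-digit rounding, alongside each step. Every reported value sees exactly one rounding; derived quantities are carried from the weighed amounts on 444.4 lb of glass in full float precision (the yield, LOI, six oxide percentages, the totals, glass mass) precisely as stated by the problem or the answer.
Ignition loss by material:
  TiO2: 34.68 × 0.01000 = 0.3468 lb
  calcined dolomite: 64.54 × 0.01000 = 0.6454 lb
  anhydrous borax: 164.0 × 0 = 0 lb
  boric acid: 110.4 × 0.4367 = 48.21 lb
  calcium borate ore: 113.1 × 0.3280 = 37.10 lb
  strontianite: 62.37 × 0.2949 = 18.39 lb
Total LOI = 104.7 lb
Glass = batch − LOI = 549.1 − 104.7 = 444.4 lb

LOI loss = 104.7 lb; glass = 444.4 lb; yield = 80.93%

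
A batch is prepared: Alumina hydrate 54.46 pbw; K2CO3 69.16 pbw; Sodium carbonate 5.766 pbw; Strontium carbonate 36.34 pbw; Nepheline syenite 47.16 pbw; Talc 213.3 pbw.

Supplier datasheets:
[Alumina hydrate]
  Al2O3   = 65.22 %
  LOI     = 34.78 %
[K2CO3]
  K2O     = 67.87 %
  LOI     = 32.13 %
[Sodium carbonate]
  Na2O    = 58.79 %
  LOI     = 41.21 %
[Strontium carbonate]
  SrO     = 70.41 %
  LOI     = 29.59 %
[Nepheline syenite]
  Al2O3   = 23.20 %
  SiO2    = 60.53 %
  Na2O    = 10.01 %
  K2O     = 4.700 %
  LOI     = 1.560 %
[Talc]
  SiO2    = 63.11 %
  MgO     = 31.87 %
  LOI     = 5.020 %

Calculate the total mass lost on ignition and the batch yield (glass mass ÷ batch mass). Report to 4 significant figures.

LOI loss = 65.73 pbw; glass = 360.5 pbw; yield = 84.58%

In-progress results appear with 4-significant-figure rounding across the worked steps; full float precision is kept from start to finish — exactly one rounding goes into each reported figure. The derived quantities are recomputed at exact precision (the six compositions, yield, the totals, ignition loss, glass mass) from the batch weights on 360.5 pbw of glass, as given in either problem or answer.
Each material's LOI contribution:
  Alumina hydrate: 54.46 × 0.3478 = 18.94 pbw
  K2CO3: 69.16 × 0.3213 = 22.22 pbw
  Sodium carbonate: 5.766 × 0.4121 = 2.376 pbw
  Strontium carbonate: 36.34 × 0.2959 = 10.75 pbw
  Nepheline syenite: 47.16 × 0.01560 = 0.7357 pbw
  Talc: 213.3 × 0.05020 = 10.71 pbw
Total LOI = 65.73 pbw
Glass = batch − LOI = 426.2 − 65.73 = 360.5 pbw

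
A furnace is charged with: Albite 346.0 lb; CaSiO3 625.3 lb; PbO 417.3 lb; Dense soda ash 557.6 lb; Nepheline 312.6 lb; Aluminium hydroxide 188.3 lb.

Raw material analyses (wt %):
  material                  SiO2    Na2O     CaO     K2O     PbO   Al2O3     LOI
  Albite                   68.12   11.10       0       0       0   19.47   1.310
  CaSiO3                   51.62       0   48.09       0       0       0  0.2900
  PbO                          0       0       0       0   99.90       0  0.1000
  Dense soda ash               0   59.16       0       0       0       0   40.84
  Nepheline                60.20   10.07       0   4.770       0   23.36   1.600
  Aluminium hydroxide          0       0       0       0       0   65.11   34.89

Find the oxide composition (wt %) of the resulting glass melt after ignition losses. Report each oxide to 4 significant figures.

In-progress results are shown, with 4-significant-figure rounding, at each printed step. The whole derivation keeps full float precision throughout. A single rounding yields each reported figure. The derived quantities (LOI, glass mass, totals, yield, six oxide percentages) are recomputed starting from the weights on 2142 lb of glass in full precision exactly as shown in the problem or the answer.
What the batch supplies per oxide:
  SiO2: 346.0·0.6812 + 625.3·0.5162 + 312.6·0.6020 = 746.7 lb
  Na2O: 346.0·0.1110 + 557.6·0.5916 + 312.6·0.1007 = 399.8 lb
  CaO: 625.3·0.4809 = 300.7 lb
  K2O: 312.6·0.04770 = 14.91 lb
  PbO: 417.3·0.9990 = 416.9 lb
  Al2O3: 346.0·0.1947 + 312.6·0.2336 + 188.3·0.6511 = 263.0 lb
LOI: 346.0·0.01310 + 625.3·0.002900 + 417.3·0.001000 + 557.6·0.4084 + 312.6·0.01600 + 188.3·0.3489 = 305.2 lb
Net of LOI, the glass mass = 2447 − 305.2 = 2142 lb (the oxide masses sum to this)
each oxide over glass, ×100, is wt %

Glass mass = 2142 lb (batch 2447 − LOI 305.2).
Composition: SiO2 34.86%, Na2O 18.66%, CaO 14.04%, K2O 0.6962%, PbO 19.46%, Al2O3 12.28%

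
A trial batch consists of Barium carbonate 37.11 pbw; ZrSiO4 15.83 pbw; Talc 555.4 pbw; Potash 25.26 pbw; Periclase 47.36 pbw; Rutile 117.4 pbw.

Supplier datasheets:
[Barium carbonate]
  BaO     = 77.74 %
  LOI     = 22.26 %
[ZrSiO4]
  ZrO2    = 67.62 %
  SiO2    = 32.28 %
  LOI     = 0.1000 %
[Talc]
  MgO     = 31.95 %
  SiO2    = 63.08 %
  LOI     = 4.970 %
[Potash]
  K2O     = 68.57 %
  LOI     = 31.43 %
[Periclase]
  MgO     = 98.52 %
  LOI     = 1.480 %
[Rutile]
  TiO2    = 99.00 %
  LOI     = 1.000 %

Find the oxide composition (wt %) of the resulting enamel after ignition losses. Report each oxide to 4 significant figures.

Values along the way are displayed, with 4-significant-figure rounding, between the steps — all internal work keeps exact precision at each step — each reported number is rounded exactly once; derived quantities, which include the six compositions, LOI, the totals, net glass mass, yield, are computed in full float precision, exactly as printed in question or answer, from the batch weights at 752.7 pbw of glass.
Oxide masses out of the charge:
  TiO2: 117.4·0.9900 = 116.2 pbw
  MgO: 555.4·0.3195 + 47.36·0.9852 = 224.1 pbw
  K2O: 25.26·0.6857 = 17.32 pbw
  BaO: 37.11·0.7774 = 28.85 pbw
  ZrO2: 15.83·0.6762 = 10.70 pbw
  SiO2: 15.83·0.3228 + 555.4·0.6308 = 355.5 pbw
LOI: 37.11·0.2226 + 15.83·0.001000 + 555.4·0.04970 + 25.26·0.3143 + 47.36·0.01480 + 117.4·0.01000 = 45.69 pbw
Glass mass = batch − LOI = 798.4 − 45.69 = 752.7 pbw (matching Σ of the oxides)
wt % = 100 × oxide mass / glass mass

Glass mass = 752.7 pbw (batch 798.4 − LOI 45.69).
Composition: TiO2 15.44%, MgO 29.78%, K2O 2.301%, BaO 3.833%, ZrO2 1.422%, SiO2 47.23%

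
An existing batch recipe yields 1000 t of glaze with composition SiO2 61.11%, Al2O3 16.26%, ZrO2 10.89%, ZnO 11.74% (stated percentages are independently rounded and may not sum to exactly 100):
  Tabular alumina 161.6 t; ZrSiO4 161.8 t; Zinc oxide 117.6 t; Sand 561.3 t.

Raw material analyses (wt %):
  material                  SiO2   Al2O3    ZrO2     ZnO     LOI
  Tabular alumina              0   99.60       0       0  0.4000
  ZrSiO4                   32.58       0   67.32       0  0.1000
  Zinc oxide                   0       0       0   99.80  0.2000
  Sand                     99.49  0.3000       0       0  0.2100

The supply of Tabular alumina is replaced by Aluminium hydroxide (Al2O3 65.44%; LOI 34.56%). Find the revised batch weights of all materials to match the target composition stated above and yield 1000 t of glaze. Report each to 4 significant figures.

Revised batch per 1000 t glaze:
  Aluminium hydroxide: 245.9 t
  ZrSiO4: 161.8 t
  Zinc oxide: 117.6 t
  Sand: 561.3 t
Total batch = 1087 t; LOI loss = 86.56 t

Intermediates are shown (rounded to 4 significant digits) as written. All arithmetic runs at exact precision at each step. Each reported result is rounded once only — derived quantities (glass mass, the four compositions, LOI, totals, yield) are carried in full precision starting from the weights for 1000 t of glass, as set out in the problem or the answer.
Per-oxide target masses for 1000 t glaze:
  SiO2: 61.11% × 1000 = 611.1 t
  Al2O3: 16.26% × 1000 = 162.6 t
  ZrO2: 10.89% × 1000 = 108.9 t
  ZnO: 11.74% × 1000 = 117.4 t
Mass-balance tally per oxide applying the batch weights above, relative to the basis at hand (summed amounts equal target values exact up to rounding of places):
  SiO2: 161.8·0.3258 + 561.3·0.9949 = 611.2 t (target 611.1 t)
  Al2O3: 245.9·0.6544 + 561.3·0.003000 = 162.6 t (target 162.6 t)
  ZrO2: 161.8·0.6732 = 108.9 t (target 108.9 t)
  ZnO: 117.6·0.9980 = 117.4 t (target 117.4 t)
Glass-mass closure: total batch − LOI = 1000 t (targets for the oxides total 1000 t; with the basis standing at 1000 t — a pure rounding effect).
Total batch = Σ batch = 1087 t; ignition loss, Σ(batch × LOI) = 86.56 t; yield, glass over the total, = 92.03%.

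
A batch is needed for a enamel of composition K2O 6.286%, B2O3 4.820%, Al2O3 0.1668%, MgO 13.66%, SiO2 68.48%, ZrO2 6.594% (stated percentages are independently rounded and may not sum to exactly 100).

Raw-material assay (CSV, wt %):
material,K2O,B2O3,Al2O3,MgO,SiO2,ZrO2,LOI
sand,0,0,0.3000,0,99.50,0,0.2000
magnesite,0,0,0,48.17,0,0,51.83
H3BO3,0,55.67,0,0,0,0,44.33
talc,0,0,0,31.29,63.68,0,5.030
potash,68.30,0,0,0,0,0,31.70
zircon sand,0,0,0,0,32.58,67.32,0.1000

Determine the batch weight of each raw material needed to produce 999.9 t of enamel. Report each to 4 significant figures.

Rounding to four significant figures extends to each mid-chain value as printed. The working math maintains exact precision in all steps — each reported result includes exactly one rounding — the derived quantities (ignition loss, the six compositions, totals, yield, glass mass) are rebuilt at full precision using the weight values for 999.9 t of glass as quoted within either problem or answer.
Target masses of each oxide per 999.9 t enamel:
  K2O: 6.286% × 999.9 = 62.85 t
  B2O3: 4.820% × 999.9 = 48.20 t
  Al2O3: 0.1668% × 999.9 = 1.668 t
  MgO: 13.66% × 999.9 = 136.6 t
  SiO2: 68.48% × 999.9 = 684.7 t
  ZrO2: 6.594% × 999.9 = 65.93 t
Verifying the oxide balance given the weights on record, against the basis in use (each sum matches its target mass up to rounding of the answer):
  K2O: 92.03·0.6830 = 62.86 t (target 62.85 t)
  B2O3: 86.57·0.5567 = 48.19 t (target 48.20 t)
  Al2O3: 555.9·0.003000 = 1.668 t (target 1.668 t)
  MgO: 181.9·0.4817 + 156.5·0.3129 = 136.6 t (target 136.6 t)
  SiO2: 555.9·0.9950 + 156.5·0.6368 + 97.94·0.3258 = 684.7 t (target 684.7 t)
  ZrO2: 97.94·0.6732 = 65.93 t (target 65.93 t)
Auditing the glass mass value: batch total minus LOI = 999.9 t (targets for the oxides total 1000 t; against the stated basis, 999.9 t — differing by rounding only).
Batch total: Σ batch = 1171 t; Σ batch·LOI gives LOI loss = 170.9 t; yield, glass over the total, = 85.40%.

Batch per 999.9 t enamel:
  sand: 555.9 t
  magnesite: 181.9 t
  H3BO3: 86.57 t
  talc: 156.5 t
  potash: 92.03 t
  zircon sand: 97.94 t
Total batch = 1171 t; LOI loss = 170.9 t; yield = 85.40%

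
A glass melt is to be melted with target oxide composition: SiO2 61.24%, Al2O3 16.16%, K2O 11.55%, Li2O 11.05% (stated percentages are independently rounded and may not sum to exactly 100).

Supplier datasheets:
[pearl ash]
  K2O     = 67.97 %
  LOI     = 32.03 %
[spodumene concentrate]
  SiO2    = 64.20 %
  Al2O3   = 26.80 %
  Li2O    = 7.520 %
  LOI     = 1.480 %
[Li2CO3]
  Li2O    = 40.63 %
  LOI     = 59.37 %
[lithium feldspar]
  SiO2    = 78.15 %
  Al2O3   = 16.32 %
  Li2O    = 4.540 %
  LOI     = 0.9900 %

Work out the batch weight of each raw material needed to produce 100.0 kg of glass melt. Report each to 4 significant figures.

Every computation runs at exact precision throughout — the intermediate values appear rounded to four significant figures as written. Every reported figure is rounded a single time. The derived quantities (net glass mass, ignition loss, the yield, the totals, four oxide percentages) are computed in exact precision from the batch weights at 100.0 kg of glass precisely as stated by problem or answer.
Target masses of each oxide per 100.0 kg glass melt:
  SiO2: 61.24% × 100.0 = 61.24 kg
  Al2O3: 16.16% × 100.0 = 16.16 kg
  K2O: 11.55% × 100.0 = 11.55 kg
  Li2O: 11.05% × 100.0 = 11.05 kg
Sums-versus-targets review working from each reported weight, versus the basis set out (each sum matches its target mass once rounding is allowed for):
  SiO2: 25.17·0.6420 + 57.68·0.7815 = 61.24 kg (target 61.24 kg)
  Al2O3: 25.17·0.2680 + 57.68·0.1632 = 16.16 kg (target 16.16 kg)
  K2O: 16.99·0.6797 = 11.55 kg (target 11.55 kg)
  Li2O: 25.17·0.07520 + 16.09·0.4063 + 57.68·0.04540 = 11.05 kg (target 11.05 kg)
Glass-mass closure: total charge less LOI = 99.99 kg (the Σ of target masses is 100.0 kg; stated basis 100.0 kg — gaps are rounding artifacts).
Batch grand total — Σ batch = 115.9 kg; loss to ignition Σ batch·LOI = 15.94 kg; the yield ratio, glass ÷ batch: 86.25%.

Batch per 100.0 kg glass melt:
  pearl ash: 16.99 kg
  spodumene concentrate: 25.17 kg
  Li2CO3: 16.09 kg
  lithium feldspar: 57.68 kg
Total batch = 115.9 kg; LOI loss = 15.94 kg; yield = 86.25%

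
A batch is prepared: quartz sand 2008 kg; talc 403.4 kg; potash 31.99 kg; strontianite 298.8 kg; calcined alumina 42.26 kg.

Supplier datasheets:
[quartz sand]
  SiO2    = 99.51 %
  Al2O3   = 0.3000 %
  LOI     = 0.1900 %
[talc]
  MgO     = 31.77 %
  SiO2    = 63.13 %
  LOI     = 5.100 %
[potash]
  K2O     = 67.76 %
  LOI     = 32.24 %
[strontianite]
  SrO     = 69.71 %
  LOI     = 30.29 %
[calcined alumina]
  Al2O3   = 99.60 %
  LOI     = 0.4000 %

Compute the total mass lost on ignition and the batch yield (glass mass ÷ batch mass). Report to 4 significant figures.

In-progress results are printed rounded to 4 significant digits in the working; the working math maintains full precision through every step; a single rounding finalizes each reported number. Derived quantities, including totals, five oxide percentages, yield, LOI, glass mass, are re-derived starting from the weights per 2659 kg of glass in full precision as written in question or answer.
Per-material ignition loss:
  quartz sand: 2008 × 0.001900 = 3.815 kg
  talc: 403.4 × 0.05100 = 20.57 kg
  potash: 31.99 × 0.3224 = 10.31 kg
  strontianite: 298.8 × 0.3029 = 90.51 kg
  calcined alumina: 42.26 × 0.004000 = 0.1690 kg
Total LOI = 125.4 kg
Glass = batch − LOI = 2784 − 125.4 = 2659 kg

LOI loss = 125.4 kg; glass = 2659 kg; yield = 95.50%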